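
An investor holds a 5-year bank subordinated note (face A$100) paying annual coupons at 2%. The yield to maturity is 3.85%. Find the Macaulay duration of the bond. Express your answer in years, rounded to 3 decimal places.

Periodic yield y = 0.0385. Discount each cash flow and weight by its year:
  t   CF        PV=CF/(1+0.0385)^t    t·PV
  1         2.00         1.9259         1.9259
  2         2.00         1.8545         3.7089
  3         2.00         1.7857         5.3571
  4         2.00         1.7195         6.8780
  5       102.00        84.4438       422.2189
  Σ                     91.7293       440.0888
Price P = Σ PV = 91.7293.
Macaulay duration = Σ(t·PV) / P = 440.0888 / 91.7293 = 4.79769 years.

4.798 years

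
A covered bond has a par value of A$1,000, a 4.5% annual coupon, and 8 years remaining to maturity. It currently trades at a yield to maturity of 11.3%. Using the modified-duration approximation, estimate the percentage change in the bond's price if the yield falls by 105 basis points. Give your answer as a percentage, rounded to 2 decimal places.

+6.21%

Periodic yield y = 0.113. Modified duration first:
  t   CF        PV=CF/(1+0.113)^t    t·PV
  1        45.00        40.4313        40.4313
  2        45.00        36.3264        72.6528
  3        45.00        32.6383        97.9148
  4        45.00        29.3246       117.2983
  5        45.00        26.3473       131.7367
  6        45.00        23.6724       142.0342
  7        45.00        21.2690       148.8828
  8     1,045.00       443.7670     3,550.1358
  Σ                    653.7761     4,301.0865
P = 653.7761; D_Mac = 6.57884 yrs; D_mod = 6.57884/(1+0.113) = 5.91090 yrs.
ΔP/P ≈ -D_mod · Δy = -5.91090 × (-0.0105) = +0.062064 = +6.2064%.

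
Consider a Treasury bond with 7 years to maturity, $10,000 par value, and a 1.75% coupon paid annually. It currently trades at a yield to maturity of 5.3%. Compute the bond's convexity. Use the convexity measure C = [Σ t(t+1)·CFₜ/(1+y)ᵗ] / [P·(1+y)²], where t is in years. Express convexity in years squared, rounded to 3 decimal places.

With y = 0.053:
  t   CF        PV=CF/(1+0.053)^t    t·PV        t(t+1)·PV
  1       175.00       166.1918       166.1918         332.3837
  2       175.00       157.8270       315.6540         946.9620
  3       175.00       149.8832       449.6496       1,798.5983
  4       175.00       142.3392       569.3569       2,846.7843
  5       175.00       135.1749       675.8747       4,055.2483
  6       175.00       128.3713       770.2276       5,391.5931
  7    10,175.00     7,088.1977    49,617.3836     396,939.0689
  Σ                  7,967.9851    52,564.3382     412,310.6386
P = 7,967.9851.
Convexity = Σ t(t+1)·PV / [P·(1+y)²] = 412,310.6386 / (7,967.9851 × 1.108809) = 46.66801.

46.668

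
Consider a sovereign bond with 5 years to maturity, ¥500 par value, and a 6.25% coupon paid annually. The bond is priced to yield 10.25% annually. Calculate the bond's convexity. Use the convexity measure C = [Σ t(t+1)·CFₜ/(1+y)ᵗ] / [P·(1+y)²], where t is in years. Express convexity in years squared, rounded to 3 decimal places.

20.725

With y = 0.1025:
  t   CF        PV=CF/(1+0.1025)^t    t·PV        t(t+1)·PV
  1        31.25        28.3447        28.3447          56.6893
  2        31.25        25.7095        51.4189         154.2567
  3        31.25        23.3192        69.9577         279.8308
  4        31.25        21.1512        84.6049         423.0246
  5       531.25       326.1414     1,630.7071       9,784.2425
  Σ                    424.6660     1,865.0333      10,698.0439
P = 424.6660.
Convexity = Σ t(t+1)·PV / [P·(1+y)²] = 10,698.0439 / (424.6660 × 1.215506) = 20.72525.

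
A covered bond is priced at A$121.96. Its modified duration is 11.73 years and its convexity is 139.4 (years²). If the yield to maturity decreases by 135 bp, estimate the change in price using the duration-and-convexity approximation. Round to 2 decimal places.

+A$20.86

Duration effect: -D_mod·Δy = -11.73 × (-0.0135) = +0.158355
Convexity effect: ½·C·(Δy)² = 0.5 × 139.4 × (-0.0135)² = +0.012702825
ΔP/P ≈ +0.158355 + 0.012702825 = +0.171057825
ΔP ≈ 121.96 × (+0.171057825) = +20.862212337.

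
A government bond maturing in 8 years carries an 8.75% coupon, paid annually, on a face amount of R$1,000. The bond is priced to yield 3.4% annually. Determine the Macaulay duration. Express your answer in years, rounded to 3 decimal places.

Periodic yield y = 0.034. Discount each cash flow and weight by its year:
  t   CF        PV=CF/(1+0.034)^t    t·PV
  1        87.50        84.6228        84.6228
  2        87.50        81.8403       163.6805
  3        87.50        79.1492       237.4475
  4        87.50        76.5466       306.1864
  5        87.50        74.0296       370.1480
  6        87.50        71.5954       429.5721
  7        87.50        69.2412       484.6881
  8     1,087.50       832.2714     6,658.1710
  Σ                  1,369.2963     8,734.5164
Price P = Σ PV = 1,369.2963.
Macaulay duration = Σ(t·PV) / P = 8,734.5164 / 1,369.2963 = 6.37884 years.

6.379 years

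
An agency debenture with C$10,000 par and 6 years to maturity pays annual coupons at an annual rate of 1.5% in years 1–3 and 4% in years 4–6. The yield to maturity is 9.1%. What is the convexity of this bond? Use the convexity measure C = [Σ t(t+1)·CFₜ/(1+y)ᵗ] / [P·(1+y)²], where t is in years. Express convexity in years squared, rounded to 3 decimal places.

With y = 0.091:
  t   CF        PV=CF/(1+0.091)^t    t·PV        t(t+1)·PV
  1       150.00       137.4885       137.4885         274.9771
  2       150.00       126.0207       252.0413         756.1240
  3       150.00       115.5093       346.5279       1,386.1118
  4       400.00       282.3326     1,129.3303       5,646.6515
  5       400.00       258.7833     1,293.9165       7,763.4989
  6    10,400.00     6,167.1546    37,002.9276     259,020.4933
  Σ                  7,087.2890    40,162.2322     274,847.8565
P = 7,087.2890.
Convexity = Σ t(t+1)·PV / [P·(1+y)²] = 274,847.8565 / (7,087.2890 × 1.190281) = 32.58087.

32.581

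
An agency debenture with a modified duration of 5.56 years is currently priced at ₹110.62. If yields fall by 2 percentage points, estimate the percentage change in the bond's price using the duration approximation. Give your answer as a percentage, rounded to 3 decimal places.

Duration approximation: ΔP/P ≈ -D_mod · Δy = -5.56 × (-0.02) = +0.111200.
As a percentage: +11.1200%.

+11.120%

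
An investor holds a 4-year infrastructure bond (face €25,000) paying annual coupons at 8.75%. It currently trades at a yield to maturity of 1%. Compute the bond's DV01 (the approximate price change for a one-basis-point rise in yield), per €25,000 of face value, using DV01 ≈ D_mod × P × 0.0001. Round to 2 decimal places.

Periodic yield y = 0.01.
  t   CF        PV=CF/(1+0.01)^t    t·PV
  1     2,187.50     2,165.8416     2,165.8416
  2     2,187.50     2,144.3976     4,288.7952
  3     2,187.50     2,123.1659     6,369.4978
  4    27,187.50    26,126.6531   104,506.6125
  Σ                 32,560.0583   117,330.7471
P = 32,560.0583; D_Mac = 3.60352 yrs; D_mod = 3.56784 yrs.
DV01 ≈ 3.56784 × 32,560.0583 × 0.0001 = 11.616906.

€11.62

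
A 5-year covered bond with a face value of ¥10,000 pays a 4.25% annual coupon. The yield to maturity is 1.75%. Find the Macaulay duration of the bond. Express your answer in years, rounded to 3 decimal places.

Periodic yield y = 0.0175. Discount each cash flow and weight by its year:
  t   CF        PV=CF/(1+0.0175)^t    t·PV
  1       425.00       417.6904       417.6904
  2       425.00       410.5066       821.0131
  3       425.00       403.4462     1,210.3387
  4       425.00       396.5074     1,586.0295
  5    10,425.00     9,558.8132    47,794.0659
  Σ                 11,186.9638    51,829.1377
Price P = Σ PV = 11,186.9638.
Macaulay duration = Σ(t·PV) / P = 51,829.1377 / 11,186.9638 = 4.63299 years.

4.633 years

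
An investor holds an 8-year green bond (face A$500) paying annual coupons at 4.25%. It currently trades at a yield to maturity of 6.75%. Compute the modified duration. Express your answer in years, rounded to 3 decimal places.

Periodic yield y = 0.0675. First find Macaulay duration:
  t   CF        PV=CF/(1+0.0675)^t    t·PV
  1        21.25        19.9063        19.9063
  2        21.25        18.6476        37.2952
  3        21.25        17.4685        52.4055
  4        21.25        16.3639        65.4557
  5        21.25        15.3292        76.6460
  6        21.25        14.3599        86.1594
  7        21.25        13.4519        94.1633
  8       521.25       309.1028     2,472.8227
  Σ                    424.6302     2,904.8542
P = 424.6302; Macaulay duration = 2,904.8542 / 424.6302 = 6.84090 years.
Modified duration = D_Mac / (1 + y) = 6.84090 / 1.0675 = 6.40834 years.

6.408 years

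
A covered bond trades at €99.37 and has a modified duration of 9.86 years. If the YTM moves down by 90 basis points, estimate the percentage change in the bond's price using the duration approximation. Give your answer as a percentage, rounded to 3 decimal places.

+8.874%

Duration approximation: ΔP/P ≈ -D_mod · Δy = -9.86 × (-0.009) = +0.088740.
As a percentage: +8.8740%.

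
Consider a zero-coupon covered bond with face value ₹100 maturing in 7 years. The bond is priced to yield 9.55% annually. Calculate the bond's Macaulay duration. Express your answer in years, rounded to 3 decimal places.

A zero-coupon bond has a single cash flow at maturity, so its Macaulay duration equals its maturity: 7 years.

7.000 years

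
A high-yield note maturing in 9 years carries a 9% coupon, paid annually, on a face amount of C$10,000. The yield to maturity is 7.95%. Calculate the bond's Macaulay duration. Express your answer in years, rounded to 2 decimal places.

6.62 years

Periodic yield y = 0.0795. Discount each cash flow and weight by its year:
  t   CF        PV=CF/(1+0.0795)^t    t·PV
  1       900.00       833.7193       833.7193
  2       900.00       772.3199     1,544.6398
  3       900.00       715.4422     2,146.3267
  4       900.00       662.7533     2,651.0133
  5       900.00       613.9447     3,069.7237
  6       900.00       568.7306     3,412.3839
  7       900.00       526.8464     3,687.9245
  8       900.00       488.0466     3,904.3732
  9    10,900.00     5,475.4861    49,279.3746
  Σ                 10,657.2892    70,529.4789
Price P = Σ PV = 10,657.2892.
Macaulay duration = Σ(t·PV) / P = 70,529.4789 / 10,657.2892 = 6.61796 years.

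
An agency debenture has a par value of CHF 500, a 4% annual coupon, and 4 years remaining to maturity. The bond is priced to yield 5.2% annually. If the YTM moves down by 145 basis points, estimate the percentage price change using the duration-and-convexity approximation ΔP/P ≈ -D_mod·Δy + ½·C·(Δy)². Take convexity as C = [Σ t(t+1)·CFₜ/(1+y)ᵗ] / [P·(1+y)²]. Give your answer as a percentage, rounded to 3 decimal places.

+5.371%

With y = 0.052:
  t   CF        PV=CF/(1+0.052)^t    t·PV        t(t+1)·PV
  1        20.00        19.0114        19.0114          38.0228
  2        20.00        18.0717        36.1434         108.4301
  3        20.00        17.1784        51.5352         206.1408
  4       520.00       424.5613     1,698.2451       8,491.2256
  Σ                    478.8228     1,804.9351       8,843.8193
P = 478.8228; D_Mac = 3.76953 yrs; D_mod = 3.58320 yrs; C = 16.68913.
Duration effect: -3.58320 × (-0.0145) = +0.051956
Convexity effect: 0.5 × 16.68913 × (-0.0145)² = +0.0017544
ΔP/P ≈ +0.051956 + 0.0017544 = +0.053711 = +5.3711%.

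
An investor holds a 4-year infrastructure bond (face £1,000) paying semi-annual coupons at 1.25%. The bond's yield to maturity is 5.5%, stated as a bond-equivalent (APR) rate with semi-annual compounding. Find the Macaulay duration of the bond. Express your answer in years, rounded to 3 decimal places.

Periodic yield y = 0.0275. Discount each cash flow and weight by its period:
  t   CF        PV=CF/(1+0.0275)^t    t·PV
  1         6.25         6.0827         6.0827
  2         6.25         5.9199        11.8399
  3         6.25         5.7615        17.2845
  4         6.25         5.6073        22.4291
  5         6.25         5.4572        27.2861
  6         6.25         5.3112        31.8669
  7         6.25         5.1690        36.1831
  8     1,006.25       809.9370     6,479.4961
  Σ                    849.2458     6,632.4684
Price P = Σ PV = 849.2458.
Macaulay duration = Σ(t·PV) / P = 6,632.4684 / 849.2458 = 7.80983 half-year periods.
In years: 7.80983 / 2 = 3.90492 years.

3.905 years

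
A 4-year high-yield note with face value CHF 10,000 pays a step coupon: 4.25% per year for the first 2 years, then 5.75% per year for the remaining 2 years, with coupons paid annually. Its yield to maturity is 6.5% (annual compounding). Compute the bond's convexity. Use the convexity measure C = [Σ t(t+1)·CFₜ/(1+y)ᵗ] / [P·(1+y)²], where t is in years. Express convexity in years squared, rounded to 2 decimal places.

16.12

With y = 0.065:
  t   CF        PV=CF/(1+0.065)^t    t·PV        t(t+1)·PV
  1       425.00       399.0610       399.0610         798.1221
  2       425.00       374.7052       749.4104       2,248.2312
  3       575.00       476.0132     1,428.0397       5,712.1587
  4    10,575.00     8,220.1917    32,880.7667     164,403.8337
  Σ                  9,469.9711    35,457.2779     173,162.3457
P = 9,469.9711.
Convexity = Σ t(t+1)·PV / [P·(1+y)²] = 173,162.3457 / (9,469.9711 × 1.134225) = 16.12151.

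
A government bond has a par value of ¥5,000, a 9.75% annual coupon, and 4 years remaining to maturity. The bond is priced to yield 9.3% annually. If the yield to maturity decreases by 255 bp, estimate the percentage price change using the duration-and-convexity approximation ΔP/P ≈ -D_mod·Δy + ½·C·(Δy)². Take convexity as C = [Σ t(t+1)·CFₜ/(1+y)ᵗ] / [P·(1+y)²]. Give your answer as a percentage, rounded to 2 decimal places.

+8.62%

With y = 0.093:
  t   CF        PV=CF/(1+0.093)^t    t·PV        t(t+1)·PV
  1       487.50       446.0201       446.0201         892.0403
  2       487.50       408.0697       816.1393       2,448.4179
  3       487.50       373.3483     1,120.0448       4,480.1791
  4     5,487.50     3,844.9782    15,379.9129      76,899.5646
  Σ                  5,072.4163    17,762.1171      84,720.2020
P = 5,072.4163; D_Mac = 3.50171 yrs; D_mod = 3.20376 yrs; C = 13.98079.
Duration effect: -3.20376 × (-0.0255) = +0.081696
Convexity effect: 0.5 × 13.98079 × (-0.0255)² = +0.0045455
ΔP/P ≈ +0.081696 + 0.0045455 = +0.086241 = +8.6241%.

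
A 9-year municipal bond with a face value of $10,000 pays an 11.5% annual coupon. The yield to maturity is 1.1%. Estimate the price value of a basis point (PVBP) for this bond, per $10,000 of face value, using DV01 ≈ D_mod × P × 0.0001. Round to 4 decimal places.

Periodic yield y = 0.011.
  t   CF        PV=CF/(1+0.011)^t    t·PV
  1     1,150.00     1,137.4876     1,137.4876
  2     1,150.00     1,125.1114     2,250.2228
  3     1,150.00     1,112.8698     3,338.6095
  4     1,150.00     1,100.7615     4,403.0459
  5     1,150.00     1,088.7848     5,443.9242
  6     1,150.00     1,076.9385     6,461.6311
  7     1,150.00     1,065.2211     7,456.5475
  8     1,150.00     1,053.6311     8,429.0491
  9    11,150.00    10,104.4916    90,940.4244
  Σ                 18,865.2975   129,860.9421
P = 18,865.2975; D_Mac = 6.88359 yrs; D_mod = 6.80869 yrs.
DV01 ≈ 6.80869 × 18,865.2975 × 0.0001 = 12.844801.

$12.8448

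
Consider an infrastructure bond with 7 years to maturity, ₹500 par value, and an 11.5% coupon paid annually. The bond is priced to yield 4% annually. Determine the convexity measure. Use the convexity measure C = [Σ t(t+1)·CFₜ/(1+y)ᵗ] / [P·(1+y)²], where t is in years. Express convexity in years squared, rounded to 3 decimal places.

With y = 0.04:
  t   CF        PV=CF/(1+0.04)^t    t·PV        t(t+1)·PV
  1        57.50        55.2885        55.2885         110.5769
  2        57.50        53.1620       106.3240         318.9719
  3        57.50        51.1173       153.3519         613.4075
  4        57.50        49.1512       196.6050         983.0248
  5        57.50        47.2608       236.3040       1,417.8243
  6        57.50        45.4431       272.6585       1,908.6096
  7       557.50       423.6542     2,965.5793      23,724.6341
  Σ                    725.0771     3,986.1111      29,077.0491
P = 725.0771.
Convexity = Σ t(t+1)·PV / [P·(1+y)²] = 29,077.0491 / (725.0771 × 1.081600) = 37.07657.

37.077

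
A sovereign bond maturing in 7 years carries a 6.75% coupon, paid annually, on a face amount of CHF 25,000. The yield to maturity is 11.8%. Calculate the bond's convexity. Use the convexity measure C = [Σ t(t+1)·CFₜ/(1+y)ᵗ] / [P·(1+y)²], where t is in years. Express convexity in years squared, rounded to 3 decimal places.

33.209

With y = 0.118:
  t   CF        PV=CF/(1+0.118)^t    t·PV        t(t+1)·PV
  1     1,687.50     1,509.3918     1,509.3918       3,018.7835
  2     1,687.50     1,350.0821     2,700.1642       8,100.4925
  3     1,687.50     1,207.5868     3,622.7605      14,491.0421
  4     1,687.50     1,080.1313     4,320.5254      21,602.6268
  5     1,687.50       966.1282     4,830.6411      28,983.8463
  6     1,687.50       864.1576     5,184.9457      36,294.6197
  7    26,687.50    12,224.0542    85,568.3795     684,547.0363
  Σ                 19,201.5321   107,736.8081     797,038.4472
P = 19,201.5321.
Convexity = Σ t(t+1)·PV / [P·(1+y)²] = 797,038.4472 / (19,201.5321 × 1.249924) = 33.20930.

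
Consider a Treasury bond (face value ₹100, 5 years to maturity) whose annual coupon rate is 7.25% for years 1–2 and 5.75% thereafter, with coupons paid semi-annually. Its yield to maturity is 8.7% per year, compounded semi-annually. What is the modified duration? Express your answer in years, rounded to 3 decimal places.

Periodic yield y = 0.0435. First find Macaulay duration:
  t   CF        PV=CF/(1+0.0435)^t    t·PV
  1        3.625         3.4739         3.4739
  2        3.625         3.3291         6.6581
  3        3.625         3.1903         9.5709
  4        3.625         3.0573        12.2292
  5        2.875         2.3237        11.6184
  6        2.875         2.2268        13.3609
  7        2.875         2.1340        14.9379
  8        2.875         2.0450        16.3602
  9        2.875         1.9598        17.6380
  10     102.875        67.2025       672.0248
  Σ                     90.9423       777.8722
P = 90.9423; Macaulay duration = 777.8722 / 90.9423 = 8.55347 half-year periods = 4.27673 years.
Modified duration = D_Mac / (1 + y) = 4.27673 / 1.0435 = 4.09845 years.

4.098 years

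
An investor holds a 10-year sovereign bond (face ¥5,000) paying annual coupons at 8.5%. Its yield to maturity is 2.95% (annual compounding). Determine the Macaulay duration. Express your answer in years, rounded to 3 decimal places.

7.664 years

Periodic yield y = 0.0295. Discount each cash flow and weight by its year:
  t   CF        PV=CF/(1+0.0295)^t    t·PV
  1       425.00       412.8218       412.8218
  2       425.00       400.9925       801.9850
  3       425.00       389.5022     1,168.5065
  4       425.00       378.3411     1,513.3644
  5       425.00       367.4999     1,837.4993
  6       425.00       356.9693     2,141.8156
  7       425.00       346.7404     2,427.1830
  8       425.00       336.8047     2,694.4375
  9       425.00       327.1537     2,944.3829
  10    5,425.00     4,056.3576    40,563.5759
  Σ                  7,373.1830    56,505.5716
Price P = Σ PV = 7,373.1830.
Macaulay duration = Σ(t·PV) / P = 56,505.5716 / 7,373.1830 = 7.66366 years.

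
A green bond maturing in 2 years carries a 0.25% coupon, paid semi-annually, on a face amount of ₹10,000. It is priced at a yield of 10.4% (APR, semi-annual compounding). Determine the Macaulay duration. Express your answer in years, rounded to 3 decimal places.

1.996 years

Periodic yield y = 0.052. Discount each cash flow and weight by its period:
  t   CF        PV=CF/(1+0.052)^t    t·PV
  1        12.50        11.8821        11.8821
  2        12.50        11.2948        22.5896
  3        12.50        10.7365        32.2095
  4    10,012.50     8,174.8458    32,699.3832
  Σ                  8,208.7592    32,766.0645
Price P = Σ PV = 8,208.7592.
Macaulay duration = Σ(t·PV) / P = 32,766.0645 / 8,208.7592 = 3.99160 half-year periods.
In years: 3.99160 / 2 = 1.99580 years.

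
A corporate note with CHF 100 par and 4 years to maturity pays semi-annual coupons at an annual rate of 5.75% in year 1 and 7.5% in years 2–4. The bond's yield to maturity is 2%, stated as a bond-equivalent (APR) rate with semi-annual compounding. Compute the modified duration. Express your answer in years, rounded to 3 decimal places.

Periodic yield y = 0.01. First find Macaulay duration:
  t   CF        PV=CF/(1+0.01)^t    t·PV
  1        2.875         2.8465         2.8465
  2        2.875         2.8184         5.6367
  3        3.750         3.6397        10.9191
  4        3.750         3.6037        14.4147
  5        3.750         3.5680        17.8400
  6        3.750         3.5327        21.1960
  7        3.750         3.4977        24.4838
  8      103.750        95.8114       766.4911
  Σ                    119.3180       863.8280
P = 119.3180; Macaulay duration = 863.8280 / 119.3180 = 7.23971 half-year periods = 3.61986 years.
Modified duration = D_Mac / (1 + y) = 3.61986 / 1.01 = 3.58402 years.

3.584 years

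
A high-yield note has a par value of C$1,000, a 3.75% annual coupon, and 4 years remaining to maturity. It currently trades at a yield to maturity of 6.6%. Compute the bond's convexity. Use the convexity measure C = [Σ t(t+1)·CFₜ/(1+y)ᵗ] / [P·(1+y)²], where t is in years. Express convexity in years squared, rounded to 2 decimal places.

With y = 0.066:
  t   CF        PV=CF/(1+0.066)^t    t·PV        t(t+1)·PV
  1        37.50        35.1782        35.1782          70.3565
  2        37.50        33.0002        66.0004         198.0013
  3        37.50        30.9571        92.8712         371.4847
  4     1,037.50       803.4508     3,213.8032      16,069.0160
  Σ                    902.5863     3,407.8530      16,708.8584
P = 902.5863.
Convexity = Σ t(t+1)·PV / [P·(1+y)²] = 16,708.8584 / (902.5863 × 1.136356) = 16.29085.

16.29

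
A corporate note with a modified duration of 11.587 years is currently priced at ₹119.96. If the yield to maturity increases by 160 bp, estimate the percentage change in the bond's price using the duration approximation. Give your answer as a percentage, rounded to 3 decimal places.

Duration approximation: ΔP/P ≈ -D_mod · Δy = -11.587 × (+0.016) = -0.185392.
As a percentage: -18.5392%.

-18.539%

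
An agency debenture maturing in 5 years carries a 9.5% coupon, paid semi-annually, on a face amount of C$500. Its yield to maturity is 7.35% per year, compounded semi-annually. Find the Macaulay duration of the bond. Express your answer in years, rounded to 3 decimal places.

4.137 years

Periodic yield y = 0.03675. Discount each cash flow and weight by its period:
  t   CF        PV=CF/(1+0.03675)^t    t·PV
  1        23.75        22.9081        22.9081
  2        23.75        22.0961        44.1922
  3        23.75        21.3128        63.9385
  4        23.75        20.5574        82.2295
  5        23.75        19.8287        99.1433
  6        23.75        19.1258       114.7547
  7        23.75        18.4478       129.1348
  8        23.75        17.7939       142.3512
  9        23.75        17.1632       154.4684
  10      523.75       365.0763     3,650.7626
  Σ                    544.3100     4,503.8835
Price P = Σ PV = 544.3100.
Macaulay duration = Σ(t·PV) / P = 4,503.8835 / 544.3100 = 8.27448 half-year periods.
In years: 8.27448 / 2 = 4.13724 years.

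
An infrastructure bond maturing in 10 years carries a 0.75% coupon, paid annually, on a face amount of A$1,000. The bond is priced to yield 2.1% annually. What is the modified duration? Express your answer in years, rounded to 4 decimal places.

9.4456 years

Periodic yield y = 0.021. First find Macaulay duration:
  t   CF        PV=CF/(1+0.021)^t    t·PV
  1         7.50         7.3457         7.3457
  2         7.50         7.1947        14.3893
  3         7.50         7.0467        21.1400
  4         7.50         6.9017        27.6069
  5         7.50         6.7598        33.7989
  6         7.50         6.6207        39.7245
  7         7.50         6.4846        45.3920
  8         7.50         6.3512        50.8095
  9         7.50         6.2206        55.9851
  10    1,007.50       818.4415     8,184.4148
  Σ                    879.3671     8,480.6068
P = 879.3671; Macaulay duration = 8,480.6068 / 879.3671 = 9.64399 years.
Modified duration = D_Mac / (1 + y) = 9.64399 / 1.021 = 9.44563 years.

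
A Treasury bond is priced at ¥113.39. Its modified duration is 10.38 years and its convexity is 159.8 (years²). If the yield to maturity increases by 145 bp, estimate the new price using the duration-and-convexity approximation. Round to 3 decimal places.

¥98.229

Duration effect: -D_mod·Δy = -10.38 × (+0.0145) = -0.150510
Convexity effect: ½·C·(Δy)² = 0.5 × 159.8 × (0.0145)² = +0.016798975
ΔP/P ≈ -0.150510 + 0.016798975 = -0.133711025
New price ≈ 113.39 × (1 - 0.133711025) = 98.22850687525.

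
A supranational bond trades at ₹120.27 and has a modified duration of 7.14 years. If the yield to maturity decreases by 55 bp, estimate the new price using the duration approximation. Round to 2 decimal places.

Duration approximation: ΔP/P ≈ -D_mod · Δy = -7.14 × (-0.0055) = +0.039270.
New price ≈ 120.27 × (1 + 0.039270) = 124.9930029.

₹124.99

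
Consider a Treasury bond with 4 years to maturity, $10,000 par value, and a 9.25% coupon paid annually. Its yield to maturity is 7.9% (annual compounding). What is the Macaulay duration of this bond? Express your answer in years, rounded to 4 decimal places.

Periodic yield y = 0.079. Discount each cash flow and weight by its year:
  t   CF        PV=CF/(1+0.079)^t    t·PV
  1       925.00       857.2753       857.2753
  2       925.00       794.5090     1,589.0181
  3       925.00       736.3383     2,209.0149
  4    10,925.00     8,060.0116    32,240.0464
  Σ                 10,448.1342    36,895.3547
Price P = Σ PV = 10,448.1342.
Macaulay duration = Σ(t·PV) / P = 36,895.3547 / 10,448.1342 = 3.53129 years.

3.5313 years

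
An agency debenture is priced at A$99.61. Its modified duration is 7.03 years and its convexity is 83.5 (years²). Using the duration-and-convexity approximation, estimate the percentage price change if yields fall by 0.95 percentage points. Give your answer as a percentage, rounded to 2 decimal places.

+7.06%

Duration effect: -D_mod·Δy = -7.03 × (-0.0095) = +0.066785
Convexity effect: ½·C·(Δy)² = 0.5 × 83.5 × (-0.0095)² = +0.0037679375
ΔP/P ≈ +0.066785 + 0.0037679375 = +0.0705529375
= +7.05529375%.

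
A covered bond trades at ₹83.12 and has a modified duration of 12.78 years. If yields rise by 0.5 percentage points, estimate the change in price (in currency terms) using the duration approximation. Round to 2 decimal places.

Duration approximation: ΔP/P ≈ -D_mod · Δy = -12.78 × (+0.005) = -0.063900.
ΔP ≈ 83.12 × (-0.063900) = -5.311368.

-₹5.31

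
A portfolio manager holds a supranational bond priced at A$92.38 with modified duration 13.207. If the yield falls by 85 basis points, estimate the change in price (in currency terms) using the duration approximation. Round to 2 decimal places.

+A$10.37

Duration approximation: ΔP/P ≈ -D_mod · Δy = -13.207 × (-0.0085) = +0.1122595.
ΔP ≈ 92.38 × (+0.1122595) = +10.37053261.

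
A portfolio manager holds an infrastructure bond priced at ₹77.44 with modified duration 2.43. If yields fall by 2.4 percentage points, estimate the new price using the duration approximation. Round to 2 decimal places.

Duration approximation: ΔP/P ≈ -D_mod · Δy = -2.43 × (-0.024) = +0.058320.
New price ≈ 77.44 × (1 + 0.058320) = 81.9563008.

₹81.96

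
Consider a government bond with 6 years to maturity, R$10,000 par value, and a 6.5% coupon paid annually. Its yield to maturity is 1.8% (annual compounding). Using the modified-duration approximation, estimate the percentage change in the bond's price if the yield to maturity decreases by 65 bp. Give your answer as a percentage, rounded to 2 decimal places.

Periodic yield y = 0.018. Modified duration first:
  t   CF        PV=CF/(1+0.018)^t    t·PV
  1       650.00       638.5069       638.5069
  2       650.00       627.2170     1,254.4339
  3       650.00       616.1267     1,848.3801
  4       650.00       605.2325     2,420.9300
  5       650.00       594.5309     2,972.6547
  6    10,650.00     9,568.9204    57,413.5221
  Σ                 12,650.5343    66,548.4278
P = 12,650.5343; D_Mac = 5.26052 yrs; D_mod = 5.26052/(1+0.018) = 5.16751 yrs.
ΔP/P ≈ -D_mod · Δy = -5.16751 × (-0.0065) = +0.033589 = +3.3589%.

+3.36%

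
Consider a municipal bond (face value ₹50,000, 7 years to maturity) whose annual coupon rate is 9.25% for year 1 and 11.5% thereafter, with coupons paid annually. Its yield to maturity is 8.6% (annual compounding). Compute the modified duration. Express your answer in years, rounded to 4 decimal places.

4.9523 years

Periodic yield y = 0.086. First find Macaulay duration:
  t   CF        PV=CF/(1+0.086)^t    t·PV
  1     4,625.00     4,258.7477     4,258.7477
  2     5,750.00     4,875.3769     9,750.7538
  3     5,750.00     4,489.2973    13,467.8920
  4     5,750.00     4,133.7913    16,535.1651
  5     5,750.00     3,806.4376    19,032.1882
  6     5,750.00     3,505.0070    21,030.0422
  7    55,750.00    31,292.1998   219,045.3988
  Σ                 56,360.8577   303,120.1876
P = 56,360.8577; Macaulay duration = 303,120.1876 / 56,360.8577 = 5.37820 years.
Modified duration = D_Mac / (1 + y) = 5.37820 / 1.086 = 4.95231 years.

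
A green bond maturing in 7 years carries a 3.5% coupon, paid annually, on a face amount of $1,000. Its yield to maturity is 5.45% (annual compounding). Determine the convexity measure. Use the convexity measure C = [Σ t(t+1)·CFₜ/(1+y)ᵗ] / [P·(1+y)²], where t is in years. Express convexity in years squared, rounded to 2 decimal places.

With y = 0.0545:
  t   CF        PV=CF/(1+0.0545)^t    t·PV        t(t+1)·PV
  1        35.00        33.1911        33.1911          66.3822
  2        35.00        31.4757        62.9513         188.8540
  3        35.00        29.8489        89.5467         358.1868
  4        35.00        28.3062       113.2248         566.1242
  5        35.00        26.8433       134.2163         805.2976
  6        35.00        25.4559       152.7354       1,069.1480
  7     1,035.00       713.8620     4,997.0340      39,976.2717
  Σ                    888.9830     5,582.8996      43,030.2644
P = 888.9830.
Convexity = Σ t(t+1)·PV / [P·(1+y)²] = 43,030.2644 / (888.9830 × 1.111970) = 43.52987.

43.53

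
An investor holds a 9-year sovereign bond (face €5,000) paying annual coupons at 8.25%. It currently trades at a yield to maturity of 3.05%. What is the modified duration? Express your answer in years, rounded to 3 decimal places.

6.873 years

Periodic yield y = 0.0305. First find Macaulay duration:
  t   CF        PV=CF/(1+0.0305)^t    t·PV
  1       412.50       400.2911       400.2911
  2       412.50       388.4436       776.8872
  3       412.50       376.9467     1,130.8401
  4       412.50       365.7901     1,463.1605
  5       412.50       354.9637     1,774.8186
  6       412.50       344.4578     2,066.7466
  7       412.50       334.2627     2,339.8392
  8       412.50       324.3695     2,594.9558
  9     5,412.50     4,130.1511    37,171.3602
  Σ                  7,019.6764    49,718.8994
P = 7,019.6764; Macaulay duration = 49,718.8994 / 7,019.6764 = 7.08279 years.
Modified duration = D_Mac / (1 + y) = 7.08279 / 1.0305 = 6.87316 years.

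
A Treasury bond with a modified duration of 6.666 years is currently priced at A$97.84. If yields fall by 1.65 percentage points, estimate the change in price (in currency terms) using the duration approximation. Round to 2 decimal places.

Duration approximation: ΔP/P ≈ -D_mod · Δy = -6.666 × (-0.0165) = +0.109989.
ΔP ≈ 97.84 × (+0.109989) = +10.76132376.

+A$10.76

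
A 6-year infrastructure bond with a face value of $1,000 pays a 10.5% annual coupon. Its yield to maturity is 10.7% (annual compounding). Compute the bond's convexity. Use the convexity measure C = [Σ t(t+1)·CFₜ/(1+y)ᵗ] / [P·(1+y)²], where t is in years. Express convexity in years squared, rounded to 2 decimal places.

24.81

With y = 0.107:
  t   CF        PV=CF/(1+0.107)^t    t·PV        t(t+1)·PV
  1       105.00        94.8509        94.8509         189.7019
  2       105.00        85.6829       171.3658         514.0973
  3       105.00        77.4010       232.2029         928.8117
  4       105.00        69.9196       279.6783       1,398.3916
  5       105.00        63.1613       315.8066       1,894.8396
  6     1,105.00       600.4496     3,602.6975      25,218.8828
  Σ                    991.4653     4,696.6021      30,144.7249
P = 991.4653.
Convexity = Σ t(t+1)·PV / [P·(1+y)²] = 30,144.7249 / (991.4653 × 1.225449) = 24.81067.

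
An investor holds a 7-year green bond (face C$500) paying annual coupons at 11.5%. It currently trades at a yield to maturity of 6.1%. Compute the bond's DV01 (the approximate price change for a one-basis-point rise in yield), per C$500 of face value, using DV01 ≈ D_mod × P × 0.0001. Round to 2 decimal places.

C$0.33

Periodic yield y = 0.061.
  t   CF        PV=CF/(1+0.061)^t    t·PV
  1        57.50        54.1942        54.1942
  2        57.50        51.0784       102.1568
  3        57.50        48.1417       144.4252
  4        57.50        45.3739       181.4957
  5        57.50        42.7652       213.8262
  6        57.50        40.3065       241.8393
  7       557.50       368.3301     2,578.3105
  Σ                    650.1900     3,516.2478
P = 650.1900; D_Mac = 5.40803 yrs; D_mod = 5.09711 yrs.
DV01 ≈ 5.09711 × 650.1900 × 0.0001 = 0.331409.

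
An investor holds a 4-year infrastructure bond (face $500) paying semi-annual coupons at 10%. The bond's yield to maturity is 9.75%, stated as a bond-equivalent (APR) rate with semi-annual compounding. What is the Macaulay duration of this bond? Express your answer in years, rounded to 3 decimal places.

Periodic yield y = 0.04875. Discount each cash flow and weight by its period:
  t   CF        PV=CF/(1+0.04875)^t    t·PV
  1        25.00        23.8379        23.8379
  2        25.00        22.7298        45.4596
  3        25.00        21.6733        65.0198
  4        25.00        20.6658        82.6632
  5        25.00        19.7052        98.5258
  6        25.00        18.7892       112.7352
  7        25.00        17.9158       125.4106
  8       525.00       358.7431     2,869.9445
  Σ                    504.0600     3,423.5966
Price P = Σ PV = 504.0600.
Macaulay duration = Σ(t·PV) / P = 3,423.5966 / 504.0600 = 6.79204 half-year periods.
In years: 6.79204 / 2 = 3.39602 years.

3.396 years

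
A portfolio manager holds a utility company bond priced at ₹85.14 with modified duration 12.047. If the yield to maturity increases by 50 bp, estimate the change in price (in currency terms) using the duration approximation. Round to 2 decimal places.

-₹5.13

Duration approximation: ΔP/P ≈ -D_mod · Δy = -12.047 × (+0.005) = -0.060235.
ΔP ≈ 85.14 × (-0.060235) = -5.1284079.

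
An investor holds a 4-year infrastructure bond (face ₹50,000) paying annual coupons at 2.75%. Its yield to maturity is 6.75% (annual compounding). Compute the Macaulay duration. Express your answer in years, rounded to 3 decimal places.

3.828 years

Periodic yield y = 0.0675. Discount each cash flow and weight by its year:
  t   CF        PV=CF/(1+0.0675)^t    t·PV
  1     1,375.00     1,288.0562     1,288.0562
  2     1,375.00     1,206.6100     2,413.2201
  3     1,375.00     1,130.3138     3,390.9415
  4    51,375.00    39,562.1878   158,248.7512
  Σ                 43,187.1679   165,340.9690
Price P = Σ PV = 43,187.1679.
Macaulay duration = Σ(t·PV) / P = 165,340.9690 / 43,187.1679 = 3.82847 years.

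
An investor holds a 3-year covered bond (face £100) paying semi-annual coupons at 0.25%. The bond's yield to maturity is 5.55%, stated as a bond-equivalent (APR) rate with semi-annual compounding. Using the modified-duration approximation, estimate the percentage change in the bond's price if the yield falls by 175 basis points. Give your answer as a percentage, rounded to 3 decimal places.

+5.091%

Periodic yield y = 0.02775. Modified duration first:
  t   CF        PV=CF/(1+0.02775)^t    t·PV
  1        0.125         0.1216         0.1216
  2        0.125         0.1183         0.2367
  3        0.125         0.1151         0.3454
  4        0.125         0.1120         0.4481
  5        0.125         0.1090         0.5451
  6      100.125        84.9606       509.7637
  Σ                     85.5368       511.4606
P = 85.5368; D_Mac = 5.97942 half-year periods = 2.98971 yrs; D_mod = 2.98971/(1+0.02775) = 2.90899 yrs.
ΔP/P ≈ -D_mod · Δy = -2.90899 × (-0.0175) = +0.050907 = +5.0907%.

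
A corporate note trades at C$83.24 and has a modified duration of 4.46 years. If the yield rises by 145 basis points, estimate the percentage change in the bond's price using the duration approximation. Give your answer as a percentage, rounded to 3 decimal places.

Duration approximation: ΔP/P ≈ -D_mod · Δy = -4.46 × (+0.0145) = -0.064670.
As a percentage: -6.4670%.

-6.467%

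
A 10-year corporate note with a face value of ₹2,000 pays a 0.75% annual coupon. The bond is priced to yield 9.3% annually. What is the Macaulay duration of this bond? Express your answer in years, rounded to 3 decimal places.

9.459 years

Periodic yield y = 0.093. Discount each cash flow and weight by its year:
  t   CF        PV=CF/(1+0.093)^t    t·PV
  1        15.00        13.7237        13.7237
  2        15.00        12.5560        25.1120
  3        15.00        11.4876        34.4629
  4        15.00        10.5102        42.0408
  5        15.00         9.6159        48.0796
  6        15.00         8.7977        52.7863
  7        15.00         8.0492        56.3441
  8        15.00         7.3643        58.9142
  9        15.00         6.7377        60.6390
  10    2,015.00       828.0822     8,280.8216
  Σ                    916.9244     8,672.9242
Price P = Σ PV = 916.9244.
Macaulay duration = Σ(t·PV) / P = 8,672.9242 / 916.9244 = 9.45871 years.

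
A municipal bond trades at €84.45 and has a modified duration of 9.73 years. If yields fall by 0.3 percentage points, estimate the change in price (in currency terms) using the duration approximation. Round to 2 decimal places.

Duration approximation: ΔP/P ≈ -D_mod · Δy = -9.73 × (-0.003) = +0.029190.
ΔP ≈ 84.45 × (+0.029190) = +2.4650955.

+€2.47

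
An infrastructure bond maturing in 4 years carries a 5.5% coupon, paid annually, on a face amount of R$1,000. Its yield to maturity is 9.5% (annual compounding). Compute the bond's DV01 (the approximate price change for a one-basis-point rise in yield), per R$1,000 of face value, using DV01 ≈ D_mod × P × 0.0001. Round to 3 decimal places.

R$0.293

Periodic yield y = 0.095.
  t   CF        PV=CF/(1+0.095)^t    t·PV
  1        55.00        50.2283        50.2283
  2        55.00        45.8706        91.7412
  3        55.00        41.8910       125.6729
  4     1,055.00       733.8309     2,935.3235
  Σ                    871.8208     3,202.9659
P = 871.8208; D_Mac = 3.67388 yrs; D_mod = 3.35514 yrs.
DV01 ≈ 3.35514 × 871.8208 × 0.0001 = 0.292508.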